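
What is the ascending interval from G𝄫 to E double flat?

major sixth

The letter names run G→E, a span of 5 letter steps, so the interval is some kind of sixth.
Gbb to Ebb is 9 semitones. A major sixth is 9, so 9 makes it major.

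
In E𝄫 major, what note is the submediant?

Cb

The Ebb major scale runs Ebb Fb Gb Abb Bbb Cb Db.
Degree 6 is Cb.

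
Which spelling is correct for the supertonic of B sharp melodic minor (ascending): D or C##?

C##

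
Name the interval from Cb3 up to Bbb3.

minor seventh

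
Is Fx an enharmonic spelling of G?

Yes

F## is pitch class 7; G is pitch class 7.
All spellings map to pitch class 7, so they are enharmonically equivalent.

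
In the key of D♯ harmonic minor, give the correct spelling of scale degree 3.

F#

The D# harmonic minor scale runs D# E# F# G# A# B C##.
Degree 3 is F#.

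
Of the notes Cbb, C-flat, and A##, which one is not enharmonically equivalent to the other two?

Cbb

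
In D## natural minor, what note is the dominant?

A##

The D## natural minor scale runs D## E## F## G## A## B# C##.
Degree 5 is A##.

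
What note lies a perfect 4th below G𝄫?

Dbb

A fourth below G lands on the letter D.
A perfect fourth spans 5 semitones, so Gbb moves to pitch class 0. On the letter D that is Dbb.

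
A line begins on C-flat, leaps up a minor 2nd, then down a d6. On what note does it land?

F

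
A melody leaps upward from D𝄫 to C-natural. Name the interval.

The letter names run D→C, a span of 6 letter steps, so the interval is some kind of seventh.
Dbb to C is 12 semitones. A major seventh is 11, so 12 makes it augmented.

augmented seventh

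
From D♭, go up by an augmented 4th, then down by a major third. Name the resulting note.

Eb

An augmented fourth up from Db is G (letter G, 6 semitones up).
A major third down from G is Eb (letter E, 4 semitones down).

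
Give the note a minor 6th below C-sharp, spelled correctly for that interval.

A sixth below C lands on the letter E.
A minor sixth spans 8 semitones, so C# moves to pitch class 5. On the letter E that is E#.

E#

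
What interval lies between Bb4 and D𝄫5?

Counting letters B–C–D gives a third.
Bb→Dbb = 2 semitones, 2 narrower than the major third (4), so diminished.

diminished third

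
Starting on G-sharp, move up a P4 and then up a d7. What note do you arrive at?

A perfect fourth up from G# is C# (letter C, 5 semitones up).
A diminished seventh up from C# is Bb (letter B, 9 semitones up).

Bb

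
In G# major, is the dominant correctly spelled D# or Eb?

D#

Each scale degree takes a distinct letter name. Degree 5 of a scale on G must use the letter D.
D# and Eb are enharmonically the same pitch, but only D# uses the letter D, so it is the correct spelling here.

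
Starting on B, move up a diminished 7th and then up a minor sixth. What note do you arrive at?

Fb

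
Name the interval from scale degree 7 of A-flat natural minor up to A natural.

augmented second

Scale degree 7 of Ab natural minor is Gb.
Gb up to A: letters G→A make it a second; 3 semitones makes it augmented.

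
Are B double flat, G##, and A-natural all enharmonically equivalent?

Bbb = pitch class 9 and G## = pitch class 9 and A = pitch class 9 — the same pitch class, so they are enharmonic equivalents.

Yes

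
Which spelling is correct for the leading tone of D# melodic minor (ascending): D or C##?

C##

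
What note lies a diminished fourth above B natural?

Eb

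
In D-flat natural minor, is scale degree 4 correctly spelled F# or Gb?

Each scale degree takes a distinct letter name. Degree 4 of a scale on D must use the letter G.
Gb and F# are enharmonically the same pitch, but only Gb uses the letter G, so it is the correct spelling here.

Gb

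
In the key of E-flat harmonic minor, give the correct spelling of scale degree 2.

F

The Eb harmonic minor scale runs Eb F Gb Ab Bb Cb D.
Degree 2 is F.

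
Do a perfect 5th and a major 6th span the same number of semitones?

A perfect fifth spans 7 semitones; a major sixth spans 9.
The spans differ, so they are not enharmonic equivalents.

No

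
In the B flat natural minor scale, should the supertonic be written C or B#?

Each scale degree takes a distinct letter name. Degree 2 of a scale on B must use the letter C.
C and B# are enharmonically the same pitch, but only C uses the letter C, so it is the correct spelling here.

C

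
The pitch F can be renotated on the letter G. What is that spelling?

Plain G sits 2 semitones above F, so on the letter G the same pitch needs a double flat: Gbb.

Gbb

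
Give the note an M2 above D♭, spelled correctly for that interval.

Eb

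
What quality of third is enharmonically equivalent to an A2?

An augmented second spans 3 semitones.
A third spanning 3 semitones is minor (the major third is 4).

minor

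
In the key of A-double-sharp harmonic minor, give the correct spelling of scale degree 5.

Degree 5 takes the letter 4 steps above A, which is E.
In harmonic minor, degree 5 sits 7 semitones above the tonic. A## + 7 semitones is pitch class 6, spelled on E as E##.

E##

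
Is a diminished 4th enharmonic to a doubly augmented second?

Yes

A diminished fourth spans 4 semitones; a doubly augmented second spans 4.
They are enharmonically equivalent.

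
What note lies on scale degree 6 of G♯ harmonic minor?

Degree 6 takes the letter 5 steps above G, which is E.
In harmonic minor, degree 6 sits 8 semitones above the tonic. G# + 8 semitones is pitch class 4, spelled on E as E.

E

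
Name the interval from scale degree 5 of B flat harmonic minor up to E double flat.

Scale degree 5 of Bb harmonic minor is F.
F up to Ebb: letters F→E make it a seventh; 9 semitones makes it diminished.

diminished seventh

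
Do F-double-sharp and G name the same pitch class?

F## = pitch class 7 and G = pitch class 7 — the same pitch class, so they are enharmonic equivalents.

Yes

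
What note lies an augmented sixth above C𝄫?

A sixth above C lands on the letter A.
An augmented sixth spans 10 semitones, so Cbb moves to pitch class 8. On the letter A that is Ab.

Ab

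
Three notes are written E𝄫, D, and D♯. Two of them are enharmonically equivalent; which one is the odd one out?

In 12-tone equal temperament, enharmonic equivalents share a pitch class. Ebb is pitch class 2; D is pitch class 2; D# is pitch class 3.
Ebb and D share pitch class 2, while D# is pitch class 3.

D#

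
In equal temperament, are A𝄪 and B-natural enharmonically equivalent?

A## is pitch class 11; B is pitch class 11.
All spellings map to pitch class 11, so they are enharmonically equivalent.

Yes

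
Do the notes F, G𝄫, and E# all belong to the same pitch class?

Yes

F = pitch class 5 and Gbb = pitch class 5 and E# = pitch class 5 — the same pitch class, so they are enharmonic equivalents.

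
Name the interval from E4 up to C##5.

augmented sixth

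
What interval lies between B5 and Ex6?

doubly augmented fourth

Counting letters B–C–D–E gives a fourth.
B→E## = 7 semitones, 2 wider than the perfect fourth (5), so doubly augmented.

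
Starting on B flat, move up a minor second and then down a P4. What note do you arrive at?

Gb

A minor second up from Bb is Cb (letter C, 1 semitone up).
A perfect fourth down from Cb is Gb (letter G, 5 semitones down).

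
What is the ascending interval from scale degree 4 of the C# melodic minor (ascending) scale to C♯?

perfect fifth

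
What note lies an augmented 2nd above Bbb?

C

A second above B lands on the letter C.
An augmented second spans 3 semitones, so Bbb moves to pitch class 0. On the letter C that is C.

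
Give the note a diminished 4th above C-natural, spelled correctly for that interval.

Fb

A fourth above C lands on the letter F.
A diminished fourth spans 4 semitones, so C moves to pitch class 4. On the letter F that is Fb.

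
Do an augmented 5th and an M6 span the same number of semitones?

No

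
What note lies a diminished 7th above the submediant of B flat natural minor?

Fbb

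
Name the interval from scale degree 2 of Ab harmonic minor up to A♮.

major seventh

Scale degree 2 of Ab harmonic minor is Bb.
Bb up to A: letters B→A make it a seventh; 11 semitones makes it major.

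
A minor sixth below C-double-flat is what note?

Ebb

A sixth below C lands on the letter E.
A minor sixth spans 8 semitones, so Cbb moves to pitch class 2. On the letter E that is Ebb.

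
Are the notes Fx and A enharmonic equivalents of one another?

F## is pitch class 7; A is pitch class 9.
The pitch classes differ (7 vs. 9), so they are not enharmonic equivalents.

No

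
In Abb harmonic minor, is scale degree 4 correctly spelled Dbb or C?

Dbb

Each scale degree takes a distinct letter name. Degree 4 of a scale on A must use the letter D.
Dbb and C are enharmonically the same pitch, but only Dbb uses the letter D, so it is the correct spelling here.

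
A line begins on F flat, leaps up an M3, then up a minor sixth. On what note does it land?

A major third up from Fb is Ab (letter A, 4 semitones up).
A minor sixth up from Ab is Fb (letter F, 8 semitones up).

Fb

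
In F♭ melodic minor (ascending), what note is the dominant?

Degree 5 takes the letter 4 steps above F, which is C.
In melodic minor (ascending), degree 5 sits 7 semitones above the tonic. Fb + 7 semitones is pitch class 11, spelled on C as Cb.

Cb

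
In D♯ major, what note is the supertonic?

Degree 2 takes the letter 1 step above D, which is E.
In major, degree 2 sits 2 semitones above the tonic. D# + 2 semitones is pitch class 5, spelled on E as E#.

E#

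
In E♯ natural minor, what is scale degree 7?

D#

The E# natural minor scale runs E# F## G# A# B# C# D#.
Degree 7 is D#.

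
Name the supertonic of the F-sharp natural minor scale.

Degree 2 takes the letter 1 step above F, which is G.
In natural minor, degree 2 sits 2 semitones above the tonic. F# + 2 semitones is pitch class 8, spelled on G as G#.

G#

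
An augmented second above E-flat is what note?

A second above E lands on the letter F.
An augmented second spans 3 semitones, so Eb moves to pitch class 6. On the letter F that is F#.

F#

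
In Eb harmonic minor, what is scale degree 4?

Degree 4 takes the letter 3 steps above E, which is A.
In harmonic minor, degree 4 sits 5 semitones above the tonic. Eb + 5 semitones is pitch class 8, spelled on A as Ab.

Ab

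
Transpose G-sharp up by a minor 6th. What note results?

E

A sixth above G lands on the letter E.
A minor sixth spans 8 semitones, so G# moves to pitch class 4. On the letter E that is E.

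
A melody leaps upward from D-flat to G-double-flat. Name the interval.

diminished fourth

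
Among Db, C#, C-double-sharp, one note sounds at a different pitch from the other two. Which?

In 12-tone equal temperament, enharmonic equivalents share a pitch class. Db is pitch class 1; C# is pitch class 1; C## is pitch class 2.
Db and C# share pitch class 1, while C## is pitch class 2.

C##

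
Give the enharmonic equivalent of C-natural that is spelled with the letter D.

Dbb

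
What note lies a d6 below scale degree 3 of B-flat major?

Scale degree 3 of Bb major is D.
A diminished sixth (7 semitones) below D lands on the letter F, giving F##.

F##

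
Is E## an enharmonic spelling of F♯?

E## is pitch class 6; F# is pitch class 6.
All spellings map to pitch class 6, so they are enharmonically equivalent.

Yes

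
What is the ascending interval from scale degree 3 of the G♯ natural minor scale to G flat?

Scale degree 3 of G# natural minor is B.
B up to Gb: letters B→G make it a sixth; 7 semitones makes it diminished.

diminished sixth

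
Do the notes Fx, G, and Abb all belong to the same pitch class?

F## is pitch class 7; G is pitch class 7; Abb is pitch class 7.
All spellings map to pitch class 7, so they are enharmonically equivalent.

Yes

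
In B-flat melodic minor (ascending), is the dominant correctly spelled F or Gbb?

F

Each scale degree takes a distinct letter name. Degree 5 of a scale on B must use the letter F.
F and Gbb are enharmonically the same pitch, but only F uses the letter F, so it is the correct spelling here.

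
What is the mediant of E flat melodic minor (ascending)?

Gb

Degree 3 takes the letter 2 steps above E, which is G.
In melodic minor (ascending), degree 3 sits 3 semitones above the tonic. Eb + 3 semitones is pitch class 6, spelled on G as Gb.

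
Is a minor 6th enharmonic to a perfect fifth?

No

A minor sixth spans 8 semitones; a perfect fifth spans 7.
The spans differ, so they are not enharmonic equivalents.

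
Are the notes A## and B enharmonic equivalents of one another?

A## is pitch class 11; B is pitch class 11.
All spellings map to pitch class 11, so they are enharmonically equivalent.

Yes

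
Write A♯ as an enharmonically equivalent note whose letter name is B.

Plain B sits 1 semitone above A#, so on the letter B the same pitch needs a flat: Bb.

Bb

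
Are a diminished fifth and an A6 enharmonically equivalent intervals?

A diminished fifth spans 6 semitones; an augmented sixth spans 10.
The spans differ, so they are not enharmonic equivalents.

No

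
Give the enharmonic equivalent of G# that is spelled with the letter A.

Ab

Plain A sits 1 semitone above G#, so on the letter A the same pitch needs a flat: Ab.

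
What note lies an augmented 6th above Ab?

F#

A sixth above A lands on the letter F.
An augmented sixth spans 10 semitones, so Ab moves to pitch class 6. On the letter F that is F#.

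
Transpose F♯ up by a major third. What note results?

A#

F up a major third is A, so the target letter is A.
From F#, a major third is 4 semitones up: A#.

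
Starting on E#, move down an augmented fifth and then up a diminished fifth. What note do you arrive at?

Eb

An augmented fifth down from E# is A (letter A, 8 semitones down).
A diminished fifth up from A is Eb (letter E, 6 semitones up).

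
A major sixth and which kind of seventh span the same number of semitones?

diminished

A major sixth spans 9 semitones.
A seventh spanning 9 semitones is diminished (the major seventh is 11).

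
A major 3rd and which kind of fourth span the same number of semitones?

A major third spans 4 semitones.
A fourth spanning 4 semitones is diminished (the perfect fourth is 5).

diminished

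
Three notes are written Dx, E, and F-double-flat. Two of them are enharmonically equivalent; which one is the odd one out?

Fbb

In 12-tone equal temperament, enharmonic equivalents share a pitch class. D## is pitch class 4; E is pitch class 4; Fbb is pitch class 3.
D## and E share pitch class 4, while Fbb is pitch class 3.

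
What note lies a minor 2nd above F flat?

F up a major second is G, so the target letter is G.
From Fb, a minor second is 1 semitone up: Gbb.

Gbb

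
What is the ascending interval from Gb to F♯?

Counting letters G–A–B–C–D–E–F gives a seventh.
Gb→F# = 12 semitones, 1 wider than the major seventh (11), so augmented.

augmented seventh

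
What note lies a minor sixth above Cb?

Abb

C up a major sixth is A, so the target letter is A.
From Cb, a minor sixth is 8 semitones up: Abb.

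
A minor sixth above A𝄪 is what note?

F##

A up a major sixth is F#, so the target letter is F.
From A##, a minor sixth is 8 semitones up: F##.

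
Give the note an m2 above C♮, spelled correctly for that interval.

C up a major second is D, so the target letter is D.
From C, a minor second is 1 semitone up: Db.

Db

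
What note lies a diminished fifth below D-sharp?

D down a perfect fifth is G, so the target letter is G.
From D#, a diminished fifth is 6 semitones down: G##.

G##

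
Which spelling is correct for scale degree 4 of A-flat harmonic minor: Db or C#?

Db

Each scale degree takes a distinct letter name. Degree 4 of a scale on A must use the letter D.
Db and C# are enharmonically the same pitch, but only Db uses the letter D, so it is the correct spelling here.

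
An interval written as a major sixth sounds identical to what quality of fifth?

doubly augmented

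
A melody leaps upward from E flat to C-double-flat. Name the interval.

The letter names run E→C, a span of 5 letter steps, so the interval is some kind of sixth.
Eb to Cbb is 7 semitones. A major sixth is 9, so 7 makes it diminished.

diminished sixth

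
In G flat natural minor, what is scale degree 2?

Degree 2 takes the letter 1 step above G, which is A.
In natural minor, degree 2 sits 2 semitones above the tonic. Gb + 2 semitones is pitch class 8, spelled on A as Ab.

Ab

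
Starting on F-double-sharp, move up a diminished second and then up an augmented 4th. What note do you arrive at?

C#

A diminished second up from F## is G (letter G, 0 semitones up).
An augmented fourth up from G is C# (letter C, 6 semitones up).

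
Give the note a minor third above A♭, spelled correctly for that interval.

Cb

A third above A lands on the letter C.
A minor third spans 3 semitones, so Ab moves to pitch class 11. On the letter C that is Cb.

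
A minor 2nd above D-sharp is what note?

A second above D lands on the letter E.
A minor second spans 1 semitone, so D# moves to pitch class 4. On the letter E that is E.

E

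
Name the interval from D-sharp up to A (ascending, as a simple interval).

The letter names run D→A, a span of 4 letter steps, so the interval is some kind of fifth.
D# to A is 6 semitones. A perfect fifth is 7, so 6 makes it diminished.

diminished fifth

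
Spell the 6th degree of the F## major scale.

D##

The F## major scale runs F## G## A## B# C## D## E##.
Degree 6 is D##.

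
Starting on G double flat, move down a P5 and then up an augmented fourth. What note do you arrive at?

Fb

A perfect fifth down from Gbb is Cbb (letter C, 7 semitones down).
An augmented fourth up from Cbb is Fb (letter F, 6 semitones up).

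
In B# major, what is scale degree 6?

G##

The B# major scale runs B# C## D## E# F## G## A##.
Degree 6 is G##.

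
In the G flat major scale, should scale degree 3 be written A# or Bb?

Each scale degree takes a distinct letter name. Degree 3 of a scale on G must use the letter B.
Bb and A# are enharmonically the same pitch, but only Bb uses the letter B, so it is the correct spelling here.

Bb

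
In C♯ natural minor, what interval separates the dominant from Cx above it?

The dominant of C# natural minor is G#.
G# up to C##: letters G→C make it a fourth; 6 semitones makes it augmented.

augmented fourth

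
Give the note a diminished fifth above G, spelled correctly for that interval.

A fifth above G lands on the letter D.
A diminished fifth spans 6 semitones, so G moves to pitch class 1. On the letter D that is Db.

Db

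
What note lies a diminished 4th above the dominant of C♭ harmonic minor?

The dominant of Cb harmonic minor is Gb.
A diminished fourth (4 semitones) above Gb lands on the letter C, giving Cbb.

Cbb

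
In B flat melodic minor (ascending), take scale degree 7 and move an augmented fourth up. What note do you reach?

D#

Scale degree 7 of Bb melodic minor (ascending) is A.
An augmented fourth (6 semitones) above A lands on the letter D, giving D#.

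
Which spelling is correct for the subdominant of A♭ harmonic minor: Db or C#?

Db

Each scale degree takes a distinct letter name. Degree 4 of a scale on A must use the letter D.
Db and C# are enharmonically the same pitch, but only Db uses the letter D, so it is the correct spelling here.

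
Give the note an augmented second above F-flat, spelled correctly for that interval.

G

A second above F lands on the letter G.
An augmented second spans 3 semitones, so Fb moves to pitch class 7. On the letter G that is G.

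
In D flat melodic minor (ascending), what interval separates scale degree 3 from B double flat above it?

perfect fourth

Scale degree 3 of Db melodic minor (ascending) is Fb.
Fb up to Bbb: letters F→B make it a fourth; 5 semitones makes it perfect.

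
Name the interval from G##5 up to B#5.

minor third

Counting letters G–A–B gives a third.
G##→B# = 3 semitones, 1 narrower than the major third (4), so minor.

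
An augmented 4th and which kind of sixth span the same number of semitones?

An augmented fourth spans 6 semitones.
A sixth spanning 6 semitones is doubly diminished (the major sixth is 9).

doubly diminished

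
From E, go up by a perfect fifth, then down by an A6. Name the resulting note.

A perfect fifth up from E is B (letter B, 7 semitones up).
An augmented sixth down from B is Db (letter D, 10 semitones down).

Db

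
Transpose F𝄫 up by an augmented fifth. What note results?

Cb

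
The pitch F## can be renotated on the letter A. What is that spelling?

Abb

F## is pitch class 7. The letter A alone is pitch class 9.
To reach pitch class 7 from A requires an offset of -2 semitones, i.e. double flat: Abb.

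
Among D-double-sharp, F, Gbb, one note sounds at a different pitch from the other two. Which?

D##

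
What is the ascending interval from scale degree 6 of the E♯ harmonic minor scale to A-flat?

diminished sixth

Scale degree 6 of E# harmonic minor is C#.
C# up to Ab: letters C→A make it a sixth; 7 semitones makes it diminished.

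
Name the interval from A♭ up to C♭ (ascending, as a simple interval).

minor third

The letter names run A→C, a span of 2 letter steps, so the interval is some kind of third.
Ab to Cb is 3 semitones. A major third is 4, so 3 makes it minor.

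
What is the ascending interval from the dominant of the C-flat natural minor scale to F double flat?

diminished seventh

The dominant of Cb natural minor is Gb.
Gb up to Fbb: letters G→F make it a seventh; 9 semitones makes it diminished.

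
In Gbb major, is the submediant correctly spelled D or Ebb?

Ebb

Each scale degree takes a distinct letter name. Degree 6 of a scale on G must use the letter E.
Ebb and D are enharmonically the same pitch, but only Ebb uses the letter E, so it is the correct spelling here.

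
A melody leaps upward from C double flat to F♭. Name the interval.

augmented fourth

Counting letters C–D–E–F gives a fourth.
Cbb→Fb = 6 semitones, 1 wider than the perfect fourth (5), so augmented.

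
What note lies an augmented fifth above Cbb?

Gb

C up a perfect fifth is G, so the target letter is G.
From Cbb, an augmented fifth is 8 semitones up: Gb.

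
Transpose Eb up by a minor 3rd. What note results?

E up a major third is G#, so the target letter is G.
From Eb, a minor third is 3 semitones up: Gb.

Gb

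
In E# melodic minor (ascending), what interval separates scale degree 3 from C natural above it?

diminished fourth

Scale degree 3 of E# melodic minor (ascending) is G#.
G# up to C: letters G→C make it a fourth; 4 semitones makes it diminished.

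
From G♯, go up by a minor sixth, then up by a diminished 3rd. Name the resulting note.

Gb

A minor sixth up from G# is E (letter E, 8 semitones up).
A diminished third up from E is Gb (letter G, 2 semitones up).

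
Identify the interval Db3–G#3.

Counting letters D–E–F–G gives a fourth.
Db→G# = 7 semitones, 2 wider than the perfect fourth (5), so doubly augmented.

doubly augmented fourth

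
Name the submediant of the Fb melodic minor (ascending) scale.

Db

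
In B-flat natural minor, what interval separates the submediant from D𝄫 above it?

The submediant of Bb natural minor is Gb.
Gb up to Dbb: letters G→D make it a fifth; 6 semitones makes it diminished.

diminished fifth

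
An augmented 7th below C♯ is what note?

A seventh below C lands on the letter D.
An augmented seventh spans 12 semitones, so C# moves to pitch class 1. On the letter D that is Db.

Db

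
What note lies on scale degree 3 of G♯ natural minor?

B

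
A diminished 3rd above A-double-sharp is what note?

A third above A lands on the letter C.
A diminished third spans 2 semitones, so A## moves to pitch class 1. On the letter C that is C#.

C#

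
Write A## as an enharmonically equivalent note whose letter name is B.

Plain B sits at the same pitch as A##, so on the letter B the same pitch needs a natural: B.

B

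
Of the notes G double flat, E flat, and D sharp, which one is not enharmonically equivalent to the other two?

In 12-tone equal temperament, enharmonic equivalents share a pitch class. Gbb is pitch class 5; Eb is pitch class 3; D# is pitch class 3.
Eb and D# share pitch class 3, while Gbb is pitch class 5.

Gbb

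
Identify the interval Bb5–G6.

major sixth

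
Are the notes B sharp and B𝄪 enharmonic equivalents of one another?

Two spellings are enharmonically equivalent only if they share a pitch class.
Here B# → 0, B## → 1; 0 ≠ 1, so they are not.

No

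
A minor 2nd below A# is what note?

G##

A second below A lands on the letter G.
A minor second spans 1 semitone, so A# moves to pitch class 9. On the letter G that is G##.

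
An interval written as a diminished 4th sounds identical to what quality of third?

major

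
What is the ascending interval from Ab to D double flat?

Counting letters A–B–C–D gives a fourth.
Ab→Dbb = 4 semitones, 1 narrower than the perfect fourth (5), so diminished.

diminished fourth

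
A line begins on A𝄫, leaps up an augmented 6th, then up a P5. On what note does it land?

C

An augmented sixth up from Abb is F (letter F, 10 semitones up).
A perfect fifth up from F is C (letter C, 7 semitones up).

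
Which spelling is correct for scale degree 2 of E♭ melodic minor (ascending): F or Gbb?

F

Each scale degree takes a distinct letter name. Degree 2 of a scale on E must use the letter F.
F and Gbb are enharmonically the same pitch, but only F uses the letter F, so it is the correct spelling here.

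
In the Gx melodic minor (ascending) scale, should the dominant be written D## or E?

D##

Each scale degree takes a distinct letter name. Degree 5 of a scale on G must use the letter D.
D## and E are enharmonically the same pitch, but only D## uses the letter D, so it is the correct spelling here.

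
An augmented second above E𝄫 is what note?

A second above E lands on the letter F.
An augmented second spans 3 semitones, so Ebb moves to pitch class 5. On the letter F that is F.

F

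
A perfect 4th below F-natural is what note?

C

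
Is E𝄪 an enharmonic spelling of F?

E## is pitch class 6; F is pitch class 5.
The pitch classes differ (6 vs. 5), so they are not enharmonic equivalents.

No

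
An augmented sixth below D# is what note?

F

D down a major sixth is F, so the target letter is F.
From D#, an augmented sixth is 10 semitones down: F.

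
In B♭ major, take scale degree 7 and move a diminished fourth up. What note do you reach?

Db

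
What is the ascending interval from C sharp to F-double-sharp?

augmented fourth

Counting letters C–D–E–F gives a fourth.
C#→F## = 6 semitones, 1 wider than the perfect fourth (5), so augmented.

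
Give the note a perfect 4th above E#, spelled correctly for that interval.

A#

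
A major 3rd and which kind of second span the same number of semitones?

doubly augmented

A major third spans 4 semitones.
A second spanning 4 semitones is doubly augmented (the major second is 2).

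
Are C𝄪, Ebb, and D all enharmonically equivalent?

Yes

C## is pitch class 2; Ebb is pitch class 2; D is pitch class 2.
All spellings map to pitch class 2, so they are enharmonically equivalent.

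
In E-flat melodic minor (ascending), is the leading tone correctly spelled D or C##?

D

Each scale degree takes a distinct letter name. Degree 7 of a scale on E must use the letter D.
D and C## are enharmonically the same pitch, but only D uses the letter D, so it is the correct spelling here.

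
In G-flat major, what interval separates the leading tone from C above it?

perfect fifth

The leading tone of Gb major is F.
F up to C: letters F→C make it a fifth; 7 semitones makes it perfect.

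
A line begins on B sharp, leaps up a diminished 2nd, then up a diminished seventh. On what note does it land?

A diminished second up from B# is C (letter C, 0 semitones up).
A diminished seventh up from C is Bbb (letter B, 9 semitones up).

Bbb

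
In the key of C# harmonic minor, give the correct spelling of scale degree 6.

A

Degree 6 takes the letter 5 steps above C, which is A.
In harmonic minor, degree 6 sits 8 semitones above the tonic. C# + 8 semitones is pitch class 9, spelled on A as A.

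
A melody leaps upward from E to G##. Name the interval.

augmented third

Counting letters E–F–G gives a third.
E→G## = 5 semitones, 1 wider than the major third (4), so augmented.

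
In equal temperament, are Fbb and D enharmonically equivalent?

No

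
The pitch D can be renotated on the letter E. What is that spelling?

Ebb

D is pitch class 2. The letter E alone is pitch class 4.
To reach pitch class 2 from E requires an offset of -2 semitones, i.e. double flat: Ebb.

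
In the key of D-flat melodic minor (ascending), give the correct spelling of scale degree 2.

Eb

The Db melodic minor (ascending) scale runs Db Eb Fb Gb Ab Bb C.
Degree 2 is Eb.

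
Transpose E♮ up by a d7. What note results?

Db

E up a major seventh is D#, so the target letter is D.
From E, a diminished seventh is 9 semitones up: Db.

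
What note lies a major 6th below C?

A sixth below C lands on the letter E.
A major sixth spans 9 semitones, so C moves to pitch class 3. On the letter E that is Eb.

Eb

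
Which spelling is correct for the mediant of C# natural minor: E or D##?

E

Each scale degree takes a distinct letter name. Degree 3 of a scale on C must use the letter E.
E and D## are enharmonically the same pitch, but only E uses the letter E, so it is the correct spelling here.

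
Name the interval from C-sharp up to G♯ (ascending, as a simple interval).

perfect fifth

Counting letters C–D–E–F–G gives a fifth.
C#→G# = 7 semitones, exactly the perfect fifth.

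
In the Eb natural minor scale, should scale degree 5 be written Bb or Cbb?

Each scale degree takes a distinct letter name. Degree 5 of a scale on E must use the letter B.
Bb and Cbb are enharmonically the same pitch, but only Bb uses the letter B, so it is the correct spelling here.

Bb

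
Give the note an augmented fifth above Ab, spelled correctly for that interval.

E

A fifth above A lands on the letter E.
An augmented fifth spans 8 semitones, so Ab moves to pitch class 4. On the letter E that is E.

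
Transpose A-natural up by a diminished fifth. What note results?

Eb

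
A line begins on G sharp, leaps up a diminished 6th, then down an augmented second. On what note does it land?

A diminished sixth up from G# is Eb (letter E, 7 semitones up).
An augmented second down from Eb is Dbb (letter D, 3 semitones down).

Dbb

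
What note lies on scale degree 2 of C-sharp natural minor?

D#

The C# natural minor scale runs C# D# E F# G# A B.
Degree 2 is D#.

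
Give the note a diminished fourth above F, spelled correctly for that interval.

F up a perfect fourth is Bb, so the target letter is B.
From F, a diminished fourth is 4 semitones up: Bbb.

Bbb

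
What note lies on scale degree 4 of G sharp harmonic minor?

C#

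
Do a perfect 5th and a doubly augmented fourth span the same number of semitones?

Yes

A perfect fifth spans 7 semitones; a doubly augmented fourth spans 7.
They are enharmonically equivalent.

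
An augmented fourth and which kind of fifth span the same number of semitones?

An augmented fourth spans 6 semitones.
A fifth spanning 6 semitones is diminished (the perfect fifth is 7).

diminished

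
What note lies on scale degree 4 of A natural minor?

D

The A natural minor scale runs A B C D E F G.
Degree 4 is D.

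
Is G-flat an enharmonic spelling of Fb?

Gb is pitch class 6; Fb is pitch class 4.
The pitch classes differ (6 vs. 4), so they are not enharmonic equivalents.

No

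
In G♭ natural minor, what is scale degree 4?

Cb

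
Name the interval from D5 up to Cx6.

The letter names run D→C, a span of 6 letter steps, so the interval is some kind of seventh.
D to C## is 12 semitones. A major seventh is 11, so 12 makes it augmented.

augmented seventh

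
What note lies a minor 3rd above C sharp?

E

C up a major third is E, so the target letter is E.
From C#, a minor third is 3 semitones up: E.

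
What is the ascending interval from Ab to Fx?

doubly augmented sixth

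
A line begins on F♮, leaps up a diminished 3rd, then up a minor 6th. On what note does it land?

A diminished third up from F is Abb (letter A, 2 semitones up).
A minor sixth up from Abb is Fbb (letter F, 8 semitones up).

Fbb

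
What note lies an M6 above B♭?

G

B up a major sixth is G#, so the target letter is G.
From Bb, a major sixth is 9 semitones up: G.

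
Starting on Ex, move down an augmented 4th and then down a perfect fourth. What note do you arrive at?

An augmented fourth down from E## is B# (letter B, 6 semitones down).
A perfect fourth down from B# is F## (letter F, 5 semitones down).

F##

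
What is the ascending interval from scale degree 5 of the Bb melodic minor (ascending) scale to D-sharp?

augmented sixth

Scale degree 5 of Bb melodic minor (ascending) is F.
F up to D#: letters F→D make it a sixth; 10 semitones makes it augmented.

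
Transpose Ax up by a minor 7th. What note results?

G##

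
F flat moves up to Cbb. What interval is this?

diminished fifth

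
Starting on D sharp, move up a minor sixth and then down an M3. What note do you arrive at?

G

A minor sixth up from D# is B (letter B, 8 semitones up).
A major third down from B is G (letter G, 4 semitones down).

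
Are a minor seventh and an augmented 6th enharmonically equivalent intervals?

Yes

A minor seventh spans 10 semitones; an augmented sixth spans 10.
They are enharmonically equivalent.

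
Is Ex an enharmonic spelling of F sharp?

E## is pitch class 6; F# is pitch class 6.
All spellings map to pitch class 6, so they are enharmonically equivalent.

Yes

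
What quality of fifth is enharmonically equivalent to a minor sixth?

A minor sixth spans 8 semitones.
A fifth spanning 8 semitones is augmented (the perfect fifth is 7).

augmented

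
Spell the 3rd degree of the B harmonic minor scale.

The B harmonic minor scale runs B C# D E F# G A#.
Degree 3 is D.

D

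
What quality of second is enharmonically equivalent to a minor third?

A minor third spans 3 semitones.
A second spanning 3 semitones is augmented (the major second is 2).

augmented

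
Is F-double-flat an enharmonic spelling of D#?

Yes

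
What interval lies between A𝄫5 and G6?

The letter names run A→G, a span of 6 letter steps, so the interval is some kind of seventh.
Abb to G is 12 semitones. A major seventh is 11, so 12 makes it augmented.

augmented seventh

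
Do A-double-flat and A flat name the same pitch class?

Abb is pitch class 7; Ab is pitch class 8.
The pitch classes differ (7 vs. 8), so they are not enharmonic equivalents.

No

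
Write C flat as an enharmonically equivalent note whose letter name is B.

B

Plain B sits at the same pitch as Cb, so on the letter B the same pitch needs a natural: B.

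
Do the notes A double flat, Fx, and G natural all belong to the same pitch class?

Yes

Abb is pitch class 7; F## is pitch class 7; G is pitch class 7.
All spellings map to pitch class 7, so they are enharmonically equivalent.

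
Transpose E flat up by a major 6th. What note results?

C

E up a major sixth is C#, so the target letter is C.
From Eb, a major sixth is 9 semitones up: C.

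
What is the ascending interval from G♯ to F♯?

minor seventh

The letter names run G→F, a span of 6 letter steps, so the interval is some kind of seventh.
G# to F# is 10 semitones. A major seventh is 11, so 10 makes it minor.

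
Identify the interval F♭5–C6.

augmented fifth

The letter names run F→C, a span of 4 letter steps, so the interval is some kind of fifth.
Fb to C is 8 semitones. A perfect fifth is 7, so 8 makes it augmented.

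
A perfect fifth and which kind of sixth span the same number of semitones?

diminished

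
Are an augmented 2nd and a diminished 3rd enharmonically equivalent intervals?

An augmented second spans 3 semitones; a diminished third spans 2.
The spans differ, so they are not enharmonic equivalents.

No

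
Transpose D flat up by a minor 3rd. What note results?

Fb

D up a major third is F#, so the target letter is F.
From Db, a minor third is 3 semitones up: Fb.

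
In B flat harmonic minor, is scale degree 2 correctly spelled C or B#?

C

Each scale degree takes a distinct letter name. Degree 2 of a scale on B must use the letter C.
C and B# are enharmonically the same pitch, but only C uses the letter C, so it is the correct spelling here.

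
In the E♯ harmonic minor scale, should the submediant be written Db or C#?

C#

Each scale degree takes a distinct letter name. Degree 6 of a scale on E must use the letter C.
C# and Db are enharmonically the same pitch, but only C# uses the letter C, so it is the correct spelling here.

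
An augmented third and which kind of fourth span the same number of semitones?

perfect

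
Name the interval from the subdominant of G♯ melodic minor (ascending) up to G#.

The subdominant of G# melodic minor (ascending) is C#.
C# up to G#: letters C→G make it a fifth; 7 semitones makes it perfect.

perfect fifth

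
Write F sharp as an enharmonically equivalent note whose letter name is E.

E##

F# is pitch class 6. The letter E alone is pitch class 4.
To reach pitch class 6 from E requires an offset of +2 semitones, i.e. double sharp: E##.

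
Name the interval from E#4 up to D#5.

minor seventh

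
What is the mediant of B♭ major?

D

Degree 3 takes the letter 2 steps above B, which is D.
In major, degree 3 sits 4 semitones above the tonic. Bb + 4 semitones is pitch class 2, spelled on D as D.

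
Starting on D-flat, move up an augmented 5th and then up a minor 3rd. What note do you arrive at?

C

An augmented fifth up from Db is A (letter A, 8 semitones up).
A minor third up from A is C (letter C, 3 semitones up).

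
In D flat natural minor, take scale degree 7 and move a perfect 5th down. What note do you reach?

Scale degree 7 of Db natural minor is Cb.
A perfect fifth (7 semitones) below Cb lands on the letter F, giving Fb.

Fb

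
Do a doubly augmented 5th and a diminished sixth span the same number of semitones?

No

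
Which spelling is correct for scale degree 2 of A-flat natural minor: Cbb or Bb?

Each scale degree takes a distinct letter name. Degree 2 of a scale on A must use the letter B.
Bb and Cbb are enharmonically the same pitch, but only Bb uses the letter B, so it is the correct spelling here.

Bb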